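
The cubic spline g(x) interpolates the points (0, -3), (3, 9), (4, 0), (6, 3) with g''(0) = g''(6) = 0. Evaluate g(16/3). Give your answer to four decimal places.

Let σ_i = g''(x_i). Step sizes h_i = 3, 1, 2; slopes of the chords Δ_i = (y_(i+1) - y_i)/h_i = 4, -9, 3/2.
  3·σ_0 + 8·σ_1 + 1·σ_2 = 6(Δ_1 - Δ_0) = -78
  1·σ_1 + 6·σ_2 + 2·σ_3 = 6(Δ_2 - Δ_1) = 63
Natural end conditions: σ_0 = σ_3 = 0.
Solving the tridiagonal system: σ_0 = 0, σ_1 = -531/47, σ_2 = 582/47, σ_3 = 0.
On [4, 6], g(x) = 0 - 635/94·(x - 4) + 291/47·(x - 4)² - 97/94·(x - 4)³.
With (x - 4) = 4/3: g(16/3) = -566/1269.

-0.4460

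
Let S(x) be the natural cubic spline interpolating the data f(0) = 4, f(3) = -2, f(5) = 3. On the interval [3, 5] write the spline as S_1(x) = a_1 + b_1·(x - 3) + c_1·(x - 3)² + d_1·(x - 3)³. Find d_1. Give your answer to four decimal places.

Let M_i = S''(x_i). Step sizes h_i = 3, 2; slopes of the chords Δ_i = (y_(i+1) - y_i)/h_i = -2, 5/2.
  3·M_0 + 10·M_1 + 2·M_2 = 6(Δ_1 - Δ_0) = 27
Natural end conditions: M_0 = M_2 = 0.
Hence M_0 = 0, M_1 = 27/10, M_2 = 0.
On [3, 5], with S_1(x) = a_1 + b_1·(x - 3) + c_1·(x - 3)² + d_1·(x - 3)³: c_1 = M_1/2 = 27/20, d_1 = (M_2 - M_1)/(6h_1) = -9/40, b_1 = Δ_1 - h_1(2M_1 + M_2)/6 = 7/10.

-0.2250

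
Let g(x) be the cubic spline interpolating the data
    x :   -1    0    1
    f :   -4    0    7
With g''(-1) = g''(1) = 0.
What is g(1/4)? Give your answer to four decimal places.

With σ_i denoting the second derivative at x_i, h_i = 1, 1, and Δ_i = (y_(i+1) − y_i)/h_i = 4, 7:
  1·σ_0 + 4·σ_1 + 1·σ_2 = 6(Δ_1 - Δ_0) = 18
Natural end conditions: σ_0 = σ_2 = 0.
Forward elimination and back-substitution give σ_0 = 0, σ_1 = 9/2, σ_2 = 0.
On [0, 1], g(x) = 0 + 11/2·x + 9/4·x² - 3/4·x³.
With x = 1/4: g(1/4) = 385/256.

1.5039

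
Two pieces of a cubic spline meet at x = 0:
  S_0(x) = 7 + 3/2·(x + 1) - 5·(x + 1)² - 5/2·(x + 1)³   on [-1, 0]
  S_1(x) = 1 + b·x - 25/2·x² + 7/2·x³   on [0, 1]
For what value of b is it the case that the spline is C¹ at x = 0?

-16

S_0'(x) = 3/2 - 10·(x + 1) - 15/2·(x + 1)², so S_0'(0) = -16. On the right, S_1'(0) = b, so b = -16.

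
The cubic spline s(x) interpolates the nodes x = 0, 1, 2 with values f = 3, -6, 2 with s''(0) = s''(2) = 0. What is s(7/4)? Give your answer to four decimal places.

Put σ_i = s'' at the i-th knot. Here h = (1, 1) and Δ = (-9, 8), so the interior equations h_(i-1)·σ_(i-1) + 2(h_(i-1)+h_i)·σ_i + h_i·σ_(i+1) = 6(Δ_i − Δ_(i-1)) read
  1·σ_0 + 4·σ_1 + 1·σ_2 = 6(Δ_1 - Δ_0) = 102
Natural end conditions: σ_0 = σ_2 = 0.
Solving the tridiagonal system: σ_0 = 0, σ_1 = 51/2, σ_2 = 0.
On [1, 2], s(x) = -6 - 1/2·(x - 1) + 51/4·(x - 1)² - 17/4·(x - 1)³.
With (x - 1) = 3/4: s(7/4) = -255/256.

-0.9961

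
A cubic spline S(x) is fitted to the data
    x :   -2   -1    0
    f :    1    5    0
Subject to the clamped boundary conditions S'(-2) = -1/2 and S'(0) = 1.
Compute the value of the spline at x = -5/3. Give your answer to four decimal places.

2.0278

Write σ_i for S''(x_i). With h_i = 1, 1 and divided differences Δ_i = 4, -5, the continuity of S' gives the tridiagonal system
  1·σ_0 + 4·σ_1 + 1·σ_2 = 6(Δ_1 - Δ_0) = -54
Clamped end conditions give two more equations: 2h_0·σ_0 + h_0·σ_1 = 6(Δ_0 - S'(-2)) = 27 and h_1·σ_1 + 2h_1·σ_2 = 6(S'(0) - Δ_1) = 36.
Solving the tridiagonal system: σ_0 = 111/4, σ_1 = -57/2, σ_2 = 129/4.
On [-2, -1], S(x) = 1 - 1/2·(x + 2) + 111/8·(x + 2)² - 75/8·(x + 2)³.
With (x + 2) = 1/3: S(-5/3) = 73/36.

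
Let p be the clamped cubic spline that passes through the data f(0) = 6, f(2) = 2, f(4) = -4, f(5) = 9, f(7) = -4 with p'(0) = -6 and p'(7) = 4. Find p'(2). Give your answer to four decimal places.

Let σ_i = p''(x_i). Step sizes h_i = 2, 2, 1, 2; slopes of the chords Δ_i = (y_(i+1) - y_i)/h_i = -2, -3, 13, -13/2.
  2·σ_0 + 8·σ_1 + 2·σ_2 = 6(Δ_1 - Δ_0) = -6
  2·σ_1 + 6·σ_2 + 1·σ_3 = 6(Δ_2 - Δ_1) = 96
  1·σ_2 + 6·σ_3 + 2·σ_4 = 6(Δ_3 - Δ_2) = -117
Clamped end conditions give two more equations: 2h_0·σ_0 + h_0·σ_1 = 6(Δ_0 - p'(0)) = 24 and h_3·σ_3 + 2h_3·σ_4 = 6(p'(7) - Δ_3) = 63.
Solving: σ_0 = 1325/122, σ_1 = -593/61, σ_2 = 3053/122, σ_3 = -2117/61, σ_4 = 8077/244.
On [2, 4], p'(x) = b_1 + 2c_1·(x - 2) + 3d_1·(x - 2)² with b_1 = Δ_1 - h_1(2σ_1 + σ_2)/6 = -593/122, c_1 = σ_1/2 = -593/122, d_1 = (σ_2 - σ_1)/(6h_1) = 1413/488. So p'(2) = -593/122.

-4.8607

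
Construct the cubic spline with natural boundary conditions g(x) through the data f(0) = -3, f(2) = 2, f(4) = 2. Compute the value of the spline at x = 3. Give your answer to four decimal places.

Let M_i = g''(x_i). Step sizes h_i = 2, 2; slopes of the chords Δ_i = (y_(i+1) - y_i)/h_i = 5/2, 0.
  2·M_0 + 8·M_1 + 2·M_2 = 6(Δ_1 - Δ_0) = -15
Natural end conditions: M_0 = M_2 = 0.
Hence M_0 = 0, M_1 = -15/8, M_2 = 0.
On [2, 4], g(x) = 2 + 5/4·(x - 2) - 15/16·(x - 2)² + 5/32·(x - 2)³.
With (x - 2) = 1: g(3) = 79/32.

2.4688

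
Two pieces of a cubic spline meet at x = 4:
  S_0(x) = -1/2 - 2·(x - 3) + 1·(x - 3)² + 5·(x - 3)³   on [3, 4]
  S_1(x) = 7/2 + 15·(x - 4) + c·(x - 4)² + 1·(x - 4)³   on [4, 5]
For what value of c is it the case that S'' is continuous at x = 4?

S_0''(x) = 2 + 30·(x - 3), so S_0''(4) = 32. On the right, S_1''(4) = 2c, so c = 16.

16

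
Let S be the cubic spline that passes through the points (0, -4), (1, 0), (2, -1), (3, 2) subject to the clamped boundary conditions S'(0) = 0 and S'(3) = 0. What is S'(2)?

Put M_i = S'' at the i-th knot. Here h = (1, 1, 1) and Δ = (4, -1, 3), so the interior equations h_(i-1)·M_(i-1) + 2(h_(i-1)+h_i)·M_i + h_i·M_(i+1) = 6(Δ_i − Δ_(i-1)) read
  1·M_0 + 4·M_1 + 1·M_2 = 6(Δ_1 - Δ_0) = -30
  1·M_1 + 4·M_2 + 1·M_3 = 6(Δ_2 - Δ_1) = 24
Clamped end conditions give two more equations: 2h_0·M_0 + h_0·M_1 = 6(Δ_0 - S'(0)) = 24 and h_2·M_2 + 2h_2·M_3 = 6(S'(3) - Δ_2) = -18.
Hence M_0 = 20, M_1 = -16, M_2 = 14, M_3 = -16.
On [2, 3], S'(x) = b_2 + 2c_2·(x - 2) + 3d_2·(x - 2)² with b_2 = Δ_2 - h_2(2M_2 + M_3)/6 = 1, c_2 = M_2/2 = 7, d_2 = (M_3 - M_2)/(6h_2) = -5. So S'(2) = 1.

1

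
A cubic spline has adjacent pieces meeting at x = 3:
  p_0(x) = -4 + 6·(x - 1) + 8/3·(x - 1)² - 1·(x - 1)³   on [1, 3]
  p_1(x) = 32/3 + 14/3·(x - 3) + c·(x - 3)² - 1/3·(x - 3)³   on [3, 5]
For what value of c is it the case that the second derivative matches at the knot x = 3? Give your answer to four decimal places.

-3.3333

p_0''(x) = 16/3 - 6·(x - 1), so p_0''(3) = -20/3. On the right, p_1''(3) = 2c, so c = -10/3.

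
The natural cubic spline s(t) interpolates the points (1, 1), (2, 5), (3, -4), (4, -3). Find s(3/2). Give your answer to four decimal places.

With M_i denoting the second derivative at x_i, h_i = 1, 1, 1, and Δ_i = (y_(i+1) − y_i)/h_i = 4, -9, 1:
  1·M_0 + 4·M_1 + 1·M_2 = 6(Δ_1 - Δ_0) = -78
  1·M_1 + 4·M_2 + 1·M_3 = 6(Δ_2 - Δ_1) = 60
Natural end conditions: M_0 = M_3 = 0.
Solving: M_0 = 0, M_1 = -124/5, M_2 = 106/5, M_3 = 0.
On [1, 2], s(t) = 1 + 122/15·(t - 1) + 0·(t - 1)² - 62/15·(t - 1)³.
With (t - 1) = 1/2: s(3/2) = 91/20.

4.5500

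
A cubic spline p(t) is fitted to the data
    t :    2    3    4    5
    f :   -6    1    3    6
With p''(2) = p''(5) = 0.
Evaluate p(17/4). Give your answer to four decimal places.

3.5531

With σ_i denoting the second derivative at x_i, h_i = 1, 1, 1, and Δ_i = (y_(i+1) − y_i)/h_i = 7, 2, 3:
  1·σ_0 + 4·σ_1 + 1·σ_2 = 6(Δ_1 - Δ_0) = -30
  1·σ_1 + 4·σ_2 + 1·σ_3 = 6(Δ_2 - Δ_1) = 6
Natural end conditions: σ_0 = σ_3 = 0.
Forward elimination and back-substitution give σ_0 = 0, σ_1 = -42/5, σ_2 = 18/5, σ_3 = 0.
On [4, 5], p(t) = 3 + 9/5·(t - 4) + 9/5·(t - 4)² - 3/5·(t - 4)³.
With (t - 4) = 1/4: p(17/4) = 1137/320.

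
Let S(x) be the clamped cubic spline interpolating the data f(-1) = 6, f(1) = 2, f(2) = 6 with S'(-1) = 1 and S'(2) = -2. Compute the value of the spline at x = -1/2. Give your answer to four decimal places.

5.3281

Put σ_i = S'' at the i-th knot. Here h = (2, 1) and Δ = (-2, 4), so the interior equations h_(i-1)·σ_(i-1) + 2(h_(i-1)+h_i)·σ_i + h_i·σ_(i+1) = 6(Δ_i − Δ_(i-1)) read
  2·σ_0 + 6·σ_1 + 1·σ_2 = 6(Δ_1 - Δ_0) = 36
Clamped end conditions give two more equations: 2h_0·σ_0 + h_0·σ_1 = 6(Δ_0 - S'(-1)) = -18 and h_1·σ_1 + 2h_1·σ_2 = 6(S'(2) - Δ_1) = -36.
Solving: σ_0 = -23/2, σ_1 = 14, σ_2 = -25.
On [-1, 1], S(x) = 6 + 1·(x + 1) - 23/4·(x + 1)² + 17/8·(x + 1)³.
With (x + 1) = 1/2: S(-1/2) = 341/64.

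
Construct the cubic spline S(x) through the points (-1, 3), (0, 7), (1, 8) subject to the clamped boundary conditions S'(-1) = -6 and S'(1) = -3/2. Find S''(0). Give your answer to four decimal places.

Write σ_i for S''(x_i). With h_i = 1, 1 and divided differences Δ_i = 4, 1, the continuity of S' gives the tridiagonal system
  1·σ_0 + 4·σ_1 + 1·σ_2 = 6(Δ_1 - Δ_0) = -18
Clamped end conditions give two more equations: 2h_0·σ_0 + h_0·σ_1 = 6(Δ_0 - S'(-1)) = 60 and h_1·σ_1 + 2h_1·σ_2 = 6(S'(1) - Δ_1) = -15.
Forward elimination and back-substitution give σ_0 = 147/4, σ_1 = -27/2, σ_2 = -3/4.

-13.5000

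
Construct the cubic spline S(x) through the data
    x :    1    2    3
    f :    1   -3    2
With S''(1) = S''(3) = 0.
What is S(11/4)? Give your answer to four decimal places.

0.2227

Let m_i = S''(x_i). Step sizes h_i = 1, 1; slopes of the chords Δ_i = (y_(i+1) - y_i)/h_i = -4, 5.
  1·m_0 + 4·m_1 + 1·m_2 = 6(Δ_1 - Δ_0) = 54
Natural end conditions: m_0 = m_2 = 0.
Hence m_0 = 0, m_1 = 27/2, m_2 = 0.
On [2, 3], S(x) = -3 + 1/2·(x - 2) + 27/4·(x - 2)² - 9/4·(x - 2)³.
With (x - 2) = 3/4: S(11/4) = 57/256.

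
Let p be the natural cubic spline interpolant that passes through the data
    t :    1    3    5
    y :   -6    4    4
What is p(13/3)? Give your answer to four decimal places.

4.7407

With M_i denoting the second derivative at x_i, h_i = 2, 2, and Δ_i = (y_(i+1) − y_i)/h_i = 5, 0:
  2·M_0 + 8·M_1 + 2·M_2 = 6(Δ_1 - Δ_0) = -30
Natural end conditions: M_0 = M_2 = 0.
Solving the tridiagonal system: M_0 = 0, M_1 = -15/4, M_2 = 0.
On [3, 5], p(t) = 4 + 5/2·(t - 3) - 15/8·(t - 3)² + 5/16·(t - 3)³.
With (t - 3) = 4/3: p(13/3) = 128/27.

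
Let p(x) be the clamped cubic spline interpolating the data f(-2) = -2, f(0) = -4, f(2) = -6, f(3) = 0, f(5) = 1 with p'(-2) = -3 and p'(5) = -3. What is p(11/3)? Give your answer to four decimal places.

2.3103

With M_i denoting the second derivative at x_i, h_i = 2, 2, 1, 2, and Δ_i = (y_(i+1) − y_i)/h_i = -1, -1, 6, 1/2:
  2·M_0 + 8·M_1 + 2·M_2 = 6(Δ_1 - Δ_0) = 0
  2·M_1 + 6·M_2 + 1·M_3 = 6(Δ_2 - Δ_1) = 42
  1·M_2 + 6·M_3 + 2·M_4 = 6(Δ_3 - Δ_2) = -33
Clamped end conditions give two more equations: 2h_0·M_0 + h_0·M_1 = 6(Δ_0 - p'(-2)) = 12 and h_3·M_3 + 2h_3·M_4 = 6(p'(5) - Δ_3) = -21.
Forward elimination and back-substitution give M_0 = 579/122, M_1 = -213/61, M_2 = 1125/122, M_3 = -387/61, M_4 = -507/244.
On [3, 5], p(x) = 0 + 1323/244·(x - 3) - 387/122·(x - 3)² + 347/976·(x - 3)³.
With (x - 3) = 2/3: p(11/3) = 3805/1647.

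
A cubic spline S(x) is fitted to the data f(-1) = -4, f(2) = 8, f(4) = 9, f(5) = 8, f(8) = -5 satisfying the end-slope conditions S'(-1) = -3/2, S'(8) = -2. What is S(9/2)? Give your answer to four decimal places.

With M_i denoting the second derivative at x_i, h_i = 3, 2, 1, 3, and Δ_i = (y_(i+1) − y_i)/h_i = 4, 1/2, -1, -13/3:
  3·M_0 + 10·M_1 + 2·M_2 = 6(Δ_1 - Δ_0) = -21
  2·M_1 + 6·M_2 + 1·M_3 = 6(Δ_2 - Δ_1) = -9
  1·M_2 + 8·M_3 + 3·M_4 = 6(Δ_3 - Δ_2) = -20
Clamped end conditions give two more equations: 2h_0·M_0 + h_0·M_1 = 6(Δ_0 - S'(-1)) = 33 and h_3·M_3 + 2h_3·M_4 = 6(S'(8) - Δ_3) = 14.
Hence M_0 = 1543/198, M_1 = -454/99, M_2 = 293/396, M_3 = -845/198, M_4 = 1769/396.
On [4, 5], S(x) = 9 - 53/99·(x - 4) + 293/792·(x - 4)² - 661/792·(x - 4)³.
With (x - 4) = 1/2: S(9/2) = 5023/576.

8.7205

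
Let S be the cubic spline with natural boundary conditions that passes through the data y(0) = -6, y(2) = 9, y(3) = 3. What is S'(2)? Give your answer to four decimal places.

-1.5000

With σ_i denoting the second derivative at x_i, h_i = 2, 1, and Δ_i = (y_(i+1) − y_i)/h_i = 15/2, -6:
  2·σ_0 + 6·σ_1 + 1·σ_2 = 6(Δ_1 - Δ_0) = -81
Natural end conditions: σ_0 = σ_2 = 0.
Forward elimination and back-substitution give σ_0 = 0, σ_1 = -27/2, σ_2 = 0.
On [2, 3], S'(t) = b_1 + 2c_1·(t - 2) + 3d_1·(t - 2)² with b_1 = Δ_1 - h_1(2σ_1 + σ_2)/6 = -3/2, c_1 = σ_1/2 = -27/4, d_1 = (σ_2 - σ_1)/(6h_1) = 9/4. So S'(2) = -3/2.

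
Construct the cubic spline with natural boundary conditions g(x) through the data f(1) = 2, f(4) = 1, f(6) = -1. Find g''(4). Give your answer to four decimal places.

-0.4000

With M_i denoting the second derivative at x_i, h_i = 3, 2, and Δ_i = (y_(i+1) − y_i)/h_i = -1/3, -1:
  3·M_0 + 10·M_1 + 2·M_2 = 6(Δ_1 - Δ_0) = -4
Natural end conditions: M_0 = M_2 = 0.
Solving: M_0 = 0, M_1 = -2/5, M_2 = 0.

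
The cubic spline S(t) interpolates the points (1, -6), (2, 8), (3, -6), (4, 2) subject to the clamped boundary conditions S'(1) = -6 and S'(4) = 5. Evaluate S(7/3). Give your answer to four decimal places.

Write M_i for S''(x_i). With h_i = 1, 1, 1 and divided differences Δ_i = 14, -14, 8, the continuity of S' gives the tridiagonal system
  1·M_0 + 4·M_1 + 1·M_2 = 6(Δ_1 - Δ_0) = -168
  1·M_1 + 4·M_2 + 1·M_3 = 6(Δ_2 - Δ_1) = 132
Clamped end conditions give two more equations: 2h_0·M_0 + h_0·M_1 = 6(Δ_0 - S'(1)) = 120 and h_2·M_2 + 2h_2·M_3 = 6(S'(4) - Δ_2) = -18.
Forward elimination and back-substitution give M_0 = 1526/15, M_1 = -1252/15, M_2 = 962/15, M_3 = -616/15.
On [2, 3], S(t) = 8 + 47/15·(t - 2) - 626/15·(t - 2)² + 123/5·(t - 2)³.
With (t - 2) = 1/3: S(7/3) = 718/135.

5.3185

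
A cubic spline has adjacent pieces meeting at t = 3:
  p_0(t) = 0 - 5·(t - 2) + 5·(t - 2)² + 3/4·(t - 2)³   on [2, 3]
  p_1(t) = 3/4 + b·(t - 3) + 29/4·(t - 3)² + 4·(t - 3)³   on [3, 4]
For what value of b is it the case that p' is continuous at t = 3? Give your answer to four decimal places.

p_0'(t) = -5 + 10·(t - 2) + 9/4·(t - 2)², so p_0'(3) = 29/4. On the right, p_1'(3) = b, so b = 29/4.

7.2500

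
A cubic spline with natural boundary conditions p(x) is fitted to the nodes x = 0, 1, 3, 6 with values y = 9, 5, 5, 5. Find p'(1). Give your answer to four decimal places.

Put σ_i = p'' at the i-th knot. Here h = (1, 2, 3) and Δ = (-4, 0, 0), so the interior equations h_(i-1)·σ_(i-1) + 2(h_(i-1)+h_i)·σ_i + h_i·σ_(i+1) = 6(Δ_i − Δ_(i-1)) read
  1·σ_0 + 6·σ_1 + 2·σ_2 = 6(Δ_1 - Δ_0) = 24
  2·σ_1 + 10·σ_2 + 3·σ_3 = 6(Δ_2 - Δ_1) = 0
Natural end conditions: σ_0 = σ_3 = 0.
Solving: σ_0 = 0, σ_1 = 30/7, σ_2 = -6/7, σ_3 = 0.
On [1, 3], p'(x) = b_1 + 2c_1·(x - 1) + 3d_1·(x - 1)² with b_1 = Δ_1 - h_1(2σ_1 + σ_2)/6 = -18/7, c_1 = σ_1/2 = 15/7, d_1 = (σ_2 - σ_1)/(6h_1) = -3/7. So p'(1) = -18/7.

-2.5714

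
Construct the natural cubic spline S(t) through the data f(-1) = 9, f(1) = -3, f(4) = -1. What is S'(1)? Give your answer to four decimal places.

-3.3333

Put M_i = S'' at the i-th knot. Here h = (2, 3) and Δ = (-6, 2/3), so the interior equations h_(i-1)·M_(i-1) + 2(h_(i-1)+h_i)·M_i + h_i·M_(i+1) = 6(Δ_i − Δ_(i-1)) read
  2·M_0 + 10·M_1 + 3·M_2 = 6(Δ_1 - Δ_0) = 40
Natural end conditions: M_0 = M_2 = 0.
Forward elimination and back-substitution give M_0 = 0, M_1 = 4, M_2 = 0.
On [1, 4], S'(t) = b_1 + 2c_1·(t - 1) + 3d_1·(t - 1)² with b_1 = Δ_1 - h_1(2M_1 + M_2)/6 = -10/3, c_1 = M_1/2 = 2, d_1 = (M_2 - M_1)/(6h_1) = -2/9. So S'(1) = -10/3.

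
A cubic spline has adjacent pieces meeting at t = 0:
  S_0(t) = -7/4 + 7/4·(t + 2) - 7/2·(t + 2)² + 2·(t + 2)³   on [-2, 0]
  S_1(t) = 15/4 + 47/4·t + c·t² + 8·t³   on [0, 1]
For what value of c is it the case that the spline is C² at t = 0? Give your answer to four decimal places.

8.5000

S_0''(t) = -7 + 12·(t + 2), so S_0''(0) = 17. On the right, S_1''(0) = 2c, so c = 17/2.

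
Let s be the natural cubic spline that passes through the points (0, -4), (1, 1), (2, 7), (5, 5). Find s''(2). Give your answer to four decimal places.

Write M_i for s''(x_i). With h_i = 1, 1, 3 and divided differences Δ_i = 5, 6, -2/3, the continuity of s' gives the tridiagonal system
  1·M_0 + 4·M_1 + 1·M_2 = 6(Δ_1 - Δ_0) = 6
  1·M_1 + 8·M_2 + 3·M_3 = 6(Δ_2 - Δ_1) = -40
Natural end conditions: M_0 = M_3 = 0.
Solving the tridiagonal system: M_0 = 0, M_1 = 88/31, M_2 = -166/31, M_3 = 0.

-5.3548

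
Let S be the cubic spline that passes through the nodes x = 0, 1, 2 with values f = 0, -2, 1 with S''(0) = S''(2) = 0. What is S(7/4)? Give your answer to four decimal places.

Let M_i = S''(x_i). Step sizes h_i = 1, 1; slopes of the chords Δ_i = (y_(i+1) - y_i)/h_i = -2, 3.
  1·M_0 + 4·M_1 + 1·M_2 = 6(Δ_1 - Δ_0) = 30
Natural end conditions: M_0 = M_2 = 0.
Solving the tridiagonal system: M_0 = 0, M_1 = 15/2, M_2 = 0.
On [1, 2], S(x) = -2 + 1/2·(x - 1) + 15/4·(x - 1)² - 5/4·(x - 1)³.
With (x - 1) = 3/4: S(7/4) = -11/256.

-0.0430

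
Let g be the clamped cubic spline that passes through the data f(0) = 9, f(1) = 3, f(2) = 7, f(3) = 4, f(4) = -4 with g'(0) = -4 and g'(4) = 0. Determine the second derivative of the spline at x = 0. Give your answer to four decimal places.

Put σ_i = g'' at the i-th knot. Here h = (1, 1, 1, 1) and Δ = (-6, 4, -3, -8), so the interior equations h_(i-1)·σ_(i-1) + 2(h_(i-1)+h_i)·σ_i + h_i·σ_(i+1) = 6(Δ_i − Δ_(i-1)) read
  1·σ_0 + 4·σ_1 + 1·σ_2 = 6(Δ_1 - Δ_0) = 60
  1·σ_1 + 4·σ_2 + 1·σ_3 = 6(Δ_2 - Δ_1) = -42
  1·σ_2 + 4·σ_3 + 1·σ_4 = 6(Δ_3 - Δ_2) = -30
Clamped end conditions give two more equations: 2h_0·σ_0 + h_0·σ_1 = 6(Δ_0 - g'(0)) = -12 and h_3·σ_3 + 2h_3·σ_4 = 6(g'(4) - Δ_3) = 48.
Solving: σ_0 = -485/28, σ_1 = 317/14, σ_2 = -53/4, σ_3 = -163/14, σ_4 = 835/28.

-17.3214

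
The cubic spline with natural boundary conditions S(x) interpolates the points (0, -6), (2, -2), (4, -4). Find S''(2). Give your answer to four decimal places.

With σ_i denoting the second derivative at x_i, h_i = 2, 2, and Δ_i = (y_(i+1) − y_i)/h_i = 2, -1:
  2·σ_0 + 8·σ_1 + 2·σ_2 = 6(Δ_1 - Δ_0) = -18
Natural end conditions: σ_0 = σ_2 = 0.
Solving the tridiagonal system: σ_0 = 0, σ_1 = -9/4, σ_2 = 0.

-2.2500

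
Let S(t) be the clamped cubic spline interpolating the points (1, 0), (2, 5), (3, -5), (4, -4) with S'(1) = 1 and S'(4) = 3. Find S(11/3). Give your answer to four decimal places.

-5.2173

With m_i denoting the second derivative at x_i, h_i = 1, 1, 1, and Δ_i = (y_(i+1) − y_i)/h_i = 5, -10, 1:
  1·m_0 + 4·m_1 + 1·m_2 = 6(Δ_1 - Δ_0) = -90
  1·m_1 + 4·m_2 + 1·m_3 = 6(Δ_2 - Δ_1) = 66
Clamped end conditions give two more equations: 2h_0·m_0 + h_0·m_1 = 6(Δ_0 - S'(1)) = 24 and h_2·m_2 + 2h_2·m_3 = 6(S'(4) - Δ_2) = 12.
Hence m_0 = 458/15, m_1 = -556/15, m_2 = 416/15, m_3 = -118/15.
On [3, 4], S(t) = -5 - 104/15·(t - 3) + 208/15·(t - 3)² - 89/15·(t - 3)³.
With (t - 3) = 2/3: S(11/3) = -2113/405.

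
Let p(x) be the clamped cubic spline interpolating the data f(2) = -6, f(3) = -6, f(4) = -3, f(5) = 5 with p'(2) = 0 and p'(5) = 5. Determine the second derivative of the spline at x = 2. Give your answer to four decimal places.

Put σ_i = p'' at the i-th knot. Here h = (1, 1, 1) and Δ = (0, 3, 8), so the interior equations h_(i-1)·σ_(i-1) + 2(h_(i-1)+h_i)·σ_i + h_i·σ_(i+1) = 6(Δ_i − Δ_(i-1)) read
  1·σ_0 + 4·σ_1 + 1·σ_2 = 6(Δ_1 - Δ_0) = 18
  1·σ_1 + 4·σ_2 + 1·σ_3 = 6(Δ_2 - Δ_1) = 30
Clamped end conditions give two more equations: 2h_0·σ_0 + h_0·σ_1 = 6(Δ_0 - p'(2)) = 0 and h_2·σ_2 + 2h_2·σ_3 = 6(p'(5) - Δ_2) = -18.
Forward elimination and back-substitution give σ_0 = -16/15, σ_1 = 32/15, σ_2 = 158/15, σ_3 = -214/15.

-1.0667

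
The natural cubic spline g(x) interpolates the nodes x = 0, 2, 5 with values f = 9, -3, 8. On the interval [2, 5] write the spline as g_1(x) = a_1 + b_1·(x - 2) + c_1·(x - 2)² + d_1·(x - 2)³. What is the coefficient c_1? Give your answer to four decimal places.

2.9000

Let σ_i = g''(x_i). Step sizes h_i = 2, 3; slopes of the chords Δ_i = (y_(i+1) - y_i)/h_i = -6, 11/3.
  2·σ_0 + 10·σ_1 + 3·σ_2 = 6(Δ_1 - Δ_0) = 58
Natural end conditions: σ_0 = σ_2 = 0.
Hence σ_0 = 0, σ_1 = 29/5, σ_2 = 0.
On [2, 5], with g_1(x) = a_1 + b_1·(x - 2) + c_1·(x - 2)² + d_1·(x - 2)³: c_1 = σ_1/2 = 29/10, d_1 = (σ_2 - σ_1)/(6h_1) = -29/90, b_1 = Δ_1 - h_1(2σ_1 + σ_2)/6 = -32/15.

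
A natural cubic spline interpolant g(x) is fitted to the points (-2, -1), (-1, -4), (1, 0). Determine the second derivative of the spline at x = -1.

5

Write M_i for g''(x_i). With h_i = 1, 2 and divided differences Δ_i = -3, 2, the continuity of g' gives the tridiagonal system
  1·M_0 + 6·M_1 + 2·M_2 = 6(Δ_1 - Δ_0) = 30
Natural end conditions: M_0 = M_2 = 0.
Hence M_0 = 0, M_1 = 5, M_2 = 0.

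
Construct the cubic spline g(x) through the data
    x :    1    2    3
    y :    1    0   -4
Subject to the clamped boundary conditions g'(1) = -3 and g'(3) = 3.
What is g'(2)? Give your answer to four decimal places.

Put σ_i = g'' at the i-th knot. Here h = (1, 1) and Δ = (-1, -4), so the interior equations h_(i-1)·σ_(i-1) + 2(h_(i-1)+h_i)·σ_i + h_i·σ_(i+1) = 6(Δ_i − Δ_(i-1)) read
  1·σ_0 + 4·σ_1 + 1·σ_2 = 6(Δ_1 - Δ_0) = -18
Clamped end conditions give two more equations: 2h_0·σ_0 + h_0·σ_1 = 6(Δ_0 - g'(1)) = 12 and h_1·σ_1 + 2h_1·σ_2 = 6(g'(3) - Δ_1) = 42.
Solving: σ_0 = 27/2, σ_1 = -15, σ_2 = 57/2.
On [2, 3], g'(x) = b_1 + 2c_1·(x - 2) + 3d_1·(x - 2)² with b_1 = Δ_1 - h_1(2σ_1 + σ_2)/6 = -15/4, c_1 = σ_1/2 = -15/2, d_1 = (σ_2 - σ_1)/(6h_1) = 29/4. So g'(2) = -15/4.

-3.7500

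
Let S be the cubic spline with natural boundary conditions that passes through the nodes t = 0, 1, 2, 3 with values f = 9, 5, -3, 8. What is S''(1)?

-14

Put σ_i = S'' at the i-th knot. Here h = (1, 1, 1) and Δ = (-4, -8, 11), so the interior equations h_(i-1)·σ_(i-1) + 2(h_(i-1)+h_i)·σ_i + h_i·σ_(i+1) = 6(Δ_i − Δ_(i-1)) read
  1·σ_0 + 4·σ_1 + 1·σ_2 = 6(Δ_1 - Δ_0) = -24
  1·σ_1 + 4·σ_2 + 1·σ_3 = 6(Δ_2 - Δ_1) = 114
Natural end conditions: σ_0 = σ_3 = 0.
Forward elimination and back-substitution give σ_0 = 0, σ_1 = -14, σ_2 = 32, σ_3 = 0.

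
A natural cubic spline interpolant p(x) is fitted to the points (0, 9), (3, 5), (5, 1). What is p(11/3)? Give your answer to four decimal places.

3.7654

Put m_i = p'' at the i-th knot. Here h = (3, 2) and Δ = (-4/3, -2), so the interior equations h_(i-1)·m_(i-1) + 2(h_(i-1)+h_i)·m_i + h_i·m_(i+1) = 6(Δ_i − Δ_(i-1)) read
  3·m_0 + 10·m_1 + 2·m_2 = 6(Δ_1 - Δ_0) = -4
Natural end conditions: m_0 = m_2 = 0.
Forward elimination and back-substitution give m_0 = 0, m_1 = -2/5, m_2 = 0.
On [3, 5], p(x) = 5 - 26/15·(x - 3) - 1/5·(x - 3)² + 1/30·(x - 3)³.
With (x - 3) = 2/3: p(11/3) = 305/81.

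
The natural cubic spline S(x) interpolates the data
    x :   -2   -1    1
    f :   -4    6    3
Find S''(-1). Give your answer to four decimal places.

-11.5000

Put M_i = S'' at the i-th knot. Here h = (1, 2) and Δ = (10, -3/2), so the interior equations h_(i-1)·M_(i-1) + 2(h_(i-1)+h_i)·M_i + h_i·M_(i+1) = 6(Δ_i − Δ_(i-1)) read
  1·M_0 + 6·M_1 + 2·M_2 = 6(Δ_1 - Δ_0) = -69
Natural end conditions: M_0 = M_2 = 0.
Hence M_0 = 0, M_1 = -23/2, M_2 = 0.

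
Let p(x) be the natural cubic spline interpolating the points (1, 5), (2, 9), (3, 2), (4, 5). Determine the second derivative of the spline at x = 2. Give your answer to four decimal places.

-21.6000

Write m_i for p''(x_i). With h_i = 1, 1, 1 and divided differences Δ_i = 4, -7, 3, the continuity of p' gives the tridiagonal system
  1·m_0 + 4·m_1 + 1·m_2 = 6(Δ_1 - Δ_0) = -66
  1·m_1 + 4·m_2 + 1·m_3 = 6(Δ_2 - Δ_1) = 60
Natural end conditions: m_0 = m_3 = 0.
Solving: m_0 = 0, m_1 = -108/5, m_2 = 102/5, m_3 = 0.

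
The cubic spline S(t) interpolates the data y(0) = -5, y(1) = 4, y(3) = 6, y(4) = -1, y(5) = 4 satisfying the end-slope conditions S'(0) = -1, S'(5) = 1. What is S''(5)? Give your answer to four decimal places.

-25.2500

Put m_i = S'' at the i-th knot. Here h = (1, 2, 1, 1) and Δ = (9, 1, -7, 5), so the interior equations h_(i-1)·m_(i-1) + 2(h_(i-1)+h_i)·m_i + h_i·m_(i+1) = 6(Δ_i − Δ_(i-1)) read
  1·m_0 + 6·m_1 + 2·m_2 = 6(Δ_1 - Δ_0) = -48
  2·m_1 + 6·m_2 + 1·m_3 = 6(Δ_2 - Δ_1) = -48
  1·m_2 + 4·m_3 + 1·m_4 = 6(Δ_3 - Δ_2) = 72
Clamped end conditions give two more equations: 2h_0·m_0 + h_0·m_1 = 6(Δ_0 - S'(0)) = 60 and h_3·m_3 + 2h_3·m_4 = 6(S'(5) - Δ_3) = -24.
Forward elimination and back-substitution give m_0 = 71/2, m_1 = -11, m_2 = -35/4, m_3 = 53/2, m_4 = -101/4.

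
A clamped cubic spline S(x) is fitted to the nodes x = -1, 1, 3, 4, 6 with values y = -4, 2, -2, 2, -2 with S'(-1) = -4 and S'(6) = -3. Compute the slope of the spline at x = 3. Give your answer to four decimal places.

1.8197

Write σ_i for S''(x_i). With h_i = 2, 2, 1, 2 and divided differences Δ_i = 3, -2, 4, -2, the continuity of S' gives the tridiagonal system
  2·σ_0 + 8·σ_1 + 2·σ_2 = 6(Δ_1 - Δ_0) = -30
  2·σ_1 + 6·σ_2 + 1·σ_3 = 6(Δ_2 - Δ_1) = 36
  1·σ_2 + 6·σ_3 + 2·σ_4 = 6(Δ_3 - Δ_2) = -36
Clamped end conditions give two more equations: 2h_0·σ_0 + h_0·σ_1 = 6(Δ_0 - S'(-1)) = 42 and h_3·σ_3 + 2h_3·σ_4 = 6(S'(6) - Δ_3) = -6.
Forward elimination and back-substitution give σ_0 = 958/61, σ_1 = -635/61, σ_2 = 667/61, σ_3 = -536/61, σ_4 = 353/122.
On [3, 4], S'(x) = b_2 + 2c_2·(x - 3) + 3d_2·(x - 3)² with b_2 = Δ_2 - h_2(2σ_2 + σ_3)/6 = 111/61, c_2 = σ_2/2 = 667/122, d_2 = (σ_3 - σ_2)/(6h_2) = -401/122. So S'(3) = 111/61.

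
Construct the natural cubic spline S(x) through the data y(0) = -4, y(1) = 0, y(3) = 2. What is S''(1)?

-3

With M_i denoting the second derivative at x_i, h_i = 1, 2, and Δ_i = (y_(i+1) − y_i)/h_i = 4, 1:
  1·M_0 + 6·M_1 + 2·M_2 = 6(Δ_1 - Δ_0) = -18
Natural end conditions: M_0 = M_2 = 0.
Solving the tridiagonal system: M_0 = 0, M_1 = -3, M_2 = 0.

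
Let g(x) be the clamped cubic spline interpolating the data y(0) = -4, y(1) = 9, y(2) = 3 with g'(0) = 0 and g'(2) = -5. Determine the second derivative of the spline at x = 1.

-52

With M_i denoting the second derivative at x_i, h_i = 1, 1, and Δ_i = (y_(i+1) − y_i)/h_i = 13, -6:
  1·M_0 + 4·M_1 + 1·M_2 = 6(Δ_1 - Δ_0) = -114
Clamped end conditions give two more equations: 2h_0·M_0 + h_0·M_1 = 6(Δ_0 - g'(0)) = 78 and h_1·M_1 + 2h_1·M_2 = 6(g'(2) - Δ_1) = 6.
Solving the tridiagonal system: M_0 = 65, M_1 = -52, M_2 = 29.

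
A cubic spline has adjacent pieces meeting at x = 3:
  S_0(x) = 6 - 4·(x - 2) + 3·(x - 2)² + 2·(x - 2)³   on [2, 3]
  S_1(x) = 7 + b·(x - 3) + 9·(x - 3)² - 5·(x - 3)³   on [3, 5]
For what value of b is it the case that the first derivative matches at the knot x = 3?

8

S_0'(x) = -4 + 6·(x - 2) + 6·(x - 2)², so S_0'(3) = 8. On the right, S_1'(3) = b, so b = 8.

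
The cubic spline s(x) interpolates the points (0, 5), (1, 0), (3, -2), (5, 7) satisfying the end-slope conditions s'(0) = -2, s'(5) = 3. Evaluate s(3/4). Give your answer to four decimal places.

Let m_i = s''(x_i). Step sizes h_i = 1, 2, 2; slopes of the chords Δ_i = (y_(i+1) - y_i)/h_i = -5, -1, 9/2.
  1·m_0 + 6·m_1 + 2·m_2 = 6(Δ_1 - Δ_0) = 24
  2·m_1 + 8·m_2 + 2·m_3 = 6(Δ_2 - Δ_1) = 33
Clamped end conditions give two more equations: 2h_0·m_0 + h_0·m_1 = 6(Δ_0 - s'(0)) = -18 and h_2·m_2 + 2h_2·m_3 = 6(s'(5) - Δ_2) = -9.
Solving the tridiagonal system: m_0 = -259/23, m_1 = 104/23, m_2 = 187/46, m_3 = -197/46.
On [0, 1], s(x) = 5 - 2·x - 259/46·x² + 121/46·x³.
With x = 3/4: s(3/4) = 4247/2944.

1.4426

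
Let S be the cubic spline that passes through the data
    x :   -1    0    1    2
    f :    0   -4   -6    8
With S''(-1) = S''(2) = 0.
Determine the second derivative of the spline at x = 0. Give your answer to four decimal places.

-3.2000

With σ_i denoting the second derivative at x_i, h_i = 1, 1, 1, and Δ_i = (y_(i+1) − y_i)/h_i = -4, -2, 14:
  1·σ_0 + 4·σ_1 + 1·σ_2 = 6(Δ_1 - Δ_0) = 12
  1·σ_1 + 4·σ_2 + 1·σ_3 = 6(Δ_2 - Δ_1) = 96
Natural end conditions: σ_0 = σ_3 = 0.
Solving: σ_0 = 0, σ_1 = -16/5, σ_2 = 124/5, σ_3 = 0.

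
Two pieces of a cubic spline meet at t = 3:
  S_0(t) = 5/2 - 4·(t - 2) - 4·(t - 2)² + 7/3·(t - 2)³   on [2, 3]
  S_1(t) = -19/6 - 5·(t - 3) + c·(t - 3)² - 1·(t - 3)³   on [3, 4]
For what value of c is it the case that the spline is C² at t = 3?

S_0''(t) = -8 + 14·(t - 2), so S_0''(3) = 6. On the right, S_1''(3) = 2c, so c = 3.

3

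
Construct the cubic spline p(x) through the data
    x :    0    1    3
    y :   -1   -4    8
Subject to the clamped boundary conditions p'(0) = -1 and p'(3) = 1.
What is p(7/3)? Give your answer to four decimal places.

4.6173

Write m_i for p''(x_i). With h_i = 1, 2 and divided differences Δ_i = -3, 6, the continuity of p' gives the tridiagonal system
  1·m_0 + 6·m_1 + 2·m_2 = 6(Δ_1 - Δ_0) = 54
Clamped end conditions give two more equations: 2h_0·m_0 + h_0·m_1 = 6(Δ_0 - p'(0)) = -12 and h_1·m_1 + 2h_1·m_2 = 6(p'(3) - Δ_1) = -30.
Solving: m_0 = -43/3, m_1 = 50/3, m_2 = -95/6.
On [1, 3], p(x) = -4 + 1/6·(x - 1) + 25/3·(x - 1)² - 65/24·(x - 1)³.
With (x - 1) = 4/3: p(7/3) = 374/81.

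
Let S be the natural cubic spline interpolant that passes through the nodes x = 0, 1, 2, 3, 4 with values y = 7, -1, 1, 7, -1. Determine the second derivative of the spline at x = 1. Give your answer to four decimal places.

12.8571

Write σ_i for S''(x_i). With h_i = 1, 1, 1, 1 and divided differences Δ_i = -8, 2, 6, -8, the continuity of S' gives the tridiagonal system
  1·σ_0 + 4·σ_1 + 1·σ_2 = 6(Δ_1 - Δ_0) = 60
  1·σ_1 + 4·σ_2 + 1·σ_3 = 6(Δ_2 - Δ_1) = 24
  1·σ_2 + 4·σ_3 + 1·σ_4 = 6(Δ_3 - Δ_2) = -84
Natural end conditions: σ_0 = σ_4 = 0.
Solving: σ_0 = 0, σ_1 = 90/7, σ_2 = 60/7, σ_3 = -162/7, σ_4 = 0.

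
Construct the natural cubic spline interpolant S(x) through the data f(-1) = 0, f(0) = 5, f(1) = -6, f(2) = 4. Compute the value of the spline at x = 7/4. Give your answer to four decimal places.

Write M_i for S''(x_i). With h_i = 1, 1, 1 and divided differences Δ_i = 5, -11, 10, the continuity of S' gives the tridiagonal system
  1·M_0 + 4·M_1 + 1·M_2 = 6(Δ_1 - Δ_0) = -96
  1·M_1 + 4·M_2 + 1·M_3 = 6(Δ_2 - Δ_1) = 126
Natural end conditions: M_0 = M_3 = 0.
Forward elimination and back-substitution give M_0 = 0, M_1 = -34, M_2 = 40, M_3 = 0.
On [1, 2], S(x) = -6 - 10/3·(x - 1) + 20·(x - 1)² - 20/3·(x - 1)³.
With (x - 1) = 3/4: S(7/4) = -1/16.

-0.0625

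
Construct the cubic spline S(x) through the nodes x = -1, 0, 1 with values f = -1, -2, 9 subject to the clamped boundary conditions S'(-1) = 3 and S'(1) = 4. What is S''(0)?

35

Put M_i = S'' at the i-th knot. Here h = (1, 1) and Δ = (-1, 11), so the interior equations h_(i-1)·M_(i-1) + 2(h_(i-1)+h_i)·M_i + h_i·M_(i+1) = 6(Δ_i − Δ_(i-1)) read
  1·M_0 + 4·M_1 + 1·M_2 = 6(Δ_1 - Δ_0) = 72
Clamped end conditions give two more equations: 2h_0·M_0 + h_0·M_1 = 6(Δ_0 - S'(-1)) = -24 and h_1·M_1 + 2h_1·M_2 = 6(S'(1) - Δ_1) = -42.
Hence M_0 = -59/2, M_1 = 35, M_2 = -77/2.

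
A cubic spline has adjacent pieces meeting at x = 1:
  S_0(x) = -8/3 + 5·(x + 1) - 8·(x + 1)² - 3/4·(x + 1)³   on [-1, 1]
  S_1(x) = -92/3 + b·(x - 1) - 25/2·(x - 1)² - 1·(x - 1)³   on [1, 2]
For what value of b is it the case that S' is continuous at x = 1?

-36

S_0'(x) = 5 - 16·(x + 1) - 9/4·(x + 1)², so S_0'(1) = -36. On the right, S_1'(1) = b, so b = -36.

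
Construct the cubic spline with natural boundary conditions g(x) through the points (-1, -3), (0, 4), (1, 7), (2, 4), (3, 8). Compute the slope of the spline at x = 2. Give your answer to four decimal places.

With σ_i denoting the second derivative at x_i, h_i = 1, 1, 1, 1, and Δ_i = (y_(i+1) − y_i)/h_i = 7, 3, -3, 4:
  1·σ_0 + 4·σ_1 + 1·σ_2 = 6(Δ_1 - Δ_0) = -24
  1·σ_1 + 4·σ_2 + 1·σ_3 = 6(Δ_2 - Δ_1) = -36
  1·σ_2 + 4·σ_3 + 1·σ_4 = 6(Δ_3 - Δ_2) = 42
Natural end conditions: σ_0 = σ_4 = 0.
Solving the tridiagonal system: σ_0 = 0, σ_1 = -87/28, σ_2 = -81/7, σ_3 = 375/28, σ_4 = 0.
On [2, 3], g'(x) = b_3 + 2c_3·(x - 2) + 3d_3·(x - 2)² with b_3 = Δ_3 - h_3(2σ_3 + σ_4)/6 = -13/28, c_3 = σ_3/2 = 375/56, d_3 = (σ_4 - σ_3)/(6h_3) = -125/56. So g'(2) = -13/28.

-0.4643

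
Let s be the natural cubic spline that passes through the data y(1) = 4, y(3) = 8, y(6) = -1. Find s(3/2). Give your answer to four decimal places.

Write M_i for s''(x_i). With h_i = 2, 3 and divided differences Δ_i = 2, -3, the continuity of s' gives the tridiagonal system
  2·M_0 + 10·M_1 + 3·M_2 = 6(Δ_1 - Δ_0) = -30
Natural end conditions: M_0 = M_2 = 0.
Solving the tridiagonal system: M_0 = 0, M_1 = -3, M_2 = 0.
On [1, 3], s(x) = 4 + 3·(x - 1) + 0·(x - 1)² - 1/4·(x - 1)³.
With (x - 1) = 1/2: s(3/2) = 175/32.

5.4688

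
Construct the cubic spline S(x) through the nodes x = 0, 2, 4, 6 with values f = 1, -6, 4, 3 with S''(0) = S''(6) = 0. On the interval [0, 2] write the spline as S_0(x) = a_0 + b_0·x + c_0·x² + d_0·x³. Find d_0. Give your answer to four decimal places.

0.6583

Write σ_i for S''(x_i). With h_i = 2, 2, 2 and divided differences Δ_i = -7/2, 5, -1/2, the continuity of S' gives the tridiagonal system
  2·σ_0 + 8·σ_1 + 2·σ_2 = 6(Δ_1 - Δ_0) = 51
  2·σ_1 + 8·σ_2 + 2·σ_3 = 6(Δ_2 - Δ_1) = -33
Natural end conditions: σ_0 = σ_3 = 0.
Solving: σ_0 = 0, σ_1 = 79/10, σ_2 = -61/10, σ_3 = 0.
On [0, 2], with S_0(x) = a_0 + b_0·x + c_0·x² + d_0·x³: c_0 = σ_0/2 = 0, d_0 = (σ_1 - σ_0)/(6h_0) = 79/120, b_0 = Δ_0 - h_0(2σ_0 + σ_1)/6 = -92/15.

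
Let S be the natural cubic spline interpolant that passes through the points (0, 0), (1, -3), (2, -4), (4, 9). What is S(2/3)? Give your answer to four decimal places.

Put σ_i = S'' at the i-th knot. Here h = (1, 1, 2) and Δ = (-3, -1, 13/2), so the interior equations h_(i-1)·σ_(i-1) + 2(h_(i-1)+h_i)·σ_i + h_i·σ_(i+1) = 6(Δ_i − Δ_(i-1)) read
  1·σ_0 + 4·σ_1 + 1·σ_2 = 6(Δ_1 - Δ_0) = 12
  1·σ_1 + 6·σ_2 + 2·σ_3 = 6(Δ_2 - Δ_1) = 45
Natural end conditions: σ_0 = σ_3 = 0.
Forward elimination and back-substitution give σ_0 = 0, σ_1 = 27/23, σ_2 = 168/23, σ_3 = 0.
On [0, 1], S(t) = 0 - 147/46·t + 0·t² + 9/46·t³.
With t = 2/3: S(2/3) = -143/69.

-2.0725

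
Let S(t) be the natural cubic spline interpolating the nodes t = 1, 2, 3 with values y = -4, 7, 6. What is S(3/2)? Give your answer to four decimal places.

2.6250

With m_i denoting the second derivative at x_i, h_i = 1, 1, and Δ_i = (y_(i+1) − y_i)/h_i = 11, -1:
  1·m_0 + 4·m_1 + 1·m_2 = 6(Δ_1 - Δ_0) = -72
Natural end conditions: m_0 = m_2 = 0.
Solving the tridiagonal system: m_0 = 0, m_1 = -18, m_2 = 0.
On [1, 2], S(t) = -4 + 14·(t - 1) + 0·(t - 1)² - 3·(t - 1)³.
With (t - 1) = 1/2: S(3/2) = 21/8.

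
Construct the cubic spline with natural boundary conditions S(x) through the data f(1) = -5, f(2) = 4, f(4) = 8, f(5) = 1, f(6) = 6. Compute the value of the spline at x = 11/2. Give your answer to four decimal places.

Let M_i = S''(x_i). Step sizes h_i = 1, 2, 1, 1; slopes of the chords Δ_i = (y_(i+1) - y_i)/h_i = 9, 2, -7, 5.
  1·M_0 + 6·M_1 + 2·M_2 = 6(Δ_1 - Δ_0) = -42
  2·M_1 + 6·M_2 + 1·M_3 = 6(Δ_2 - Δ_1) = -54
  1·M_2 + 4·M_3 + 1·M_4 = 6(Δ_3 - Δ_2) = 72
Natural end conditions: M_0 = M_4 = 0.
Hence M_0 = 0, M_1 = -195/61, M_2 = -696/61, M_3 = 1272/61, M_4 = 0.
On [5, 6], S(x) = 1 - 119/61·(x - 5) + 636/61·(x - 5)² - 212/61·(x - 5)³.
With (x - 5) = 1/2: S(11/2) = 134/61.

2.1967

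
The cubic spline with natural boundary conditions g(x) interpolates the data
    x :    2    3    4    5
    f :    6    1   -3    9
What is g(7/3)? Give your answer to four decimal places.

4.5704

Put m_i = g'' at the i-th knot. Here h = (1, 1, 1) and Δ = (-5, -4, 12), so the interior equations h_(i-1)·m_(i-1) + 2(h_(i-1)+h_i)·m_i + h_i·m_(i+1) = 6(Δ_i − Δ_(i-1)) read
  1·m_0 + 4·m_1 + 1·m_2 = 6(Δ_1 - Δ_0) = 6
  1·m_1 + 4·m_2 + 1·m_3 = 6(Δ_2 - Δ_1) = 96
Natural end conditions: m_0 = m_3 = 0.
Forward elimination and back-substitution give m_0 = 0, m_1 = -24/5, m_2 = 126/5, m_3 = 0.
On [2, 3], g(x) = 6 - 21/5·(x - 2) + 0·(x - 2)² - 4/5·(x - 2)³.
With (x - 2) = 1/3: g(7/3) = 617/135.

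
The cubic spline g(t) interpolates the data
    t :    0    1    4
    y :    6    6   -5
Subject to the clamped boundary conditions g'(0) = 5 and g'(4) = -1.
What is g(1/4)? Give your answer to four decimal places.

6.8496

Put σ_i = g'' at the i-th knot. Here h = (1, 3) and Δ = (0, -11/3), so the interior equations h_(i-1)·σ_(i-1) + 2(h_(i-1)+h_i)·σ_i + h_i·σ_(i+1) = 6(Δ_i − Δ_(i-1)) read
  1·σ_0 + 8·σ_1 + 3·σ_2 = 6(Δ_1 - Δ_0) = -22
Clamped end conditions give two more equations: 2h_0·σ_0 + h_0·σ_1 = 6(Δ_0 - g'(0)) = -30 and h_1·σ_1 + 2h_1·σ_2 = 6(g'(4) - Δ_1) = 16.
Solving the tridiagonal system: σ_0 = -55/4, σ_1 = -5/2, σ_2 = 47/12.
On [0, 1], g(t) = 6 + 5·t - 55/8·t² + 15/8·t³.
With t = 1/4: g(1/4) = 3507/512.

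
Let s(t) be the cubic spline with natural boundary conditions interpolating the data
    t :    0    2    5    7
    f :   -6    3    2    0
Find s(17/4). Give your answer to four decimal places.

3.0698

Put M_i = s'' at the i-th knot. Here h = (2, 3, 2) and Δ = (9/2, -1/3, -1), so the interior equations h_(i-1)·M_(i-1) + 2(h_(i-1)+h_i)·M_i + h_i·M_(i+1) = 6(Δ_i − Δ_(i-1)) read
  2·M_0 + 10·M_1 + 3·M_2 = 6(Δ_1 - Δ_0) = -29
  3·M_1 + 10·M_2 + 2·M_3 = 6(Δ_2 - Δ_1) = -4
Natural end conditions: M_0 = M_3 = 0.
Solving: M_0 = 0, M_1 = -278/91, M_2 = 47/91, M_3 = 0.
On [2, 5], s(t) = 3 + 1345/546·(t - 2) - 139/91·(t - 2)² + 25/126·(t - 2)³.
With (t - 2) = 9/4: s(17/4) = 35757/11648.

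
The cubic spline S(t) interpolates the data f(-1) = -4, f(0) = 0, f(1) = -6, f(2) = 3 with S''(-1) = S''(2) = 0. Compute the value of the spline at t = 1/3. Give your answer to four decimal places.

-2.0247

Write m_i for S''(x_i). With h_i = 1, 1, 1 and divided differences Δ_i = 4, -6, 9, the continuity of S' gives the tridiagonal system
  1·m_0 + 4·m_1 + 1·m_2 = 6(Δ_1 - Δ_0) = -60
  1·m_1 + 4·m_2 + 1·m_3 = 6(Δ_2 - Δ_1) = 90
Natural end conditions: m_0 = m_3 = 0.
Hence m_0 = 0, m_1 = -22, m_2 = 28, m_3 = 0.
On [0, 1], S(t) = 0 - 10/3·t - 11·t² + 25/3·t³.
With t = 1/3: S(1/3) = -164/81.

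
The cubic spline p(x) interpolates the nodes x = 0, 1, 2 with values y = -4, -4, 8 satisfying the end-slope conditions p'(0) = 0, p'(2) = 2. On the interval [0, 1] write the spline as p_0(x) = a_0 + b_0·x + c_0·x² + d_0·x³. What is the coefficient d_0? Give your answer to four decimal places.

Write σ_i for p''(x_i). With h_i = 1, 1 and divided differences Δ_i = 0, 12, the continuity of p' gives the tridiagonal system
  1·σ_0 + 4·σ_1 + 1·σ_2 = 6(Δ_1 - Δ_0) = 72
Clamped end conditions give two more equations: 2h_0·σ_0 + h_0·σ_1 = 6(Δ_0 - p'(0)) = 0 and h_1·σ_1 + 2h_1·σ_2 = 6(p'(2) - Δ_1) = -60.
Solving the tridiagonal system: σ_0 = -17, σ_1 = 34, σ_2 = -47.
On [0, 1], with p_0(x) = a_0 + b_0·x + c_0·x² + d_0·x³: c_0 = σ_0/2 = -17/2, d_0 = (σ_1 - σ_0)/(6h_0) = 17/2, b_0 = Δ_0 - h_0(2σ_0 + σ_1)/6 = 0.

8.5000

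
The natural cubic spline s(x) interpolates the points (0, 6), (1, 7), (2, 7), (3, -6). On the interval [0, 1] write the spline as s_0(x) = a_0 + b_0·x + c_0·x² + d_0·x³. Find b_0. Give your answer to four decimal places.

Write m_i for s''(x_i). With h_i = 1, 1, 1 and divided differences Δ_i = 1, 0, -13, the continuity of s' gives the tridiagonal system
  1·m_0 + 4·m_1 + 1·m_2 = 6(Δ_1 - Δ_0) = -6
  1·m_1 + 4·m_2 + 1·m_3 = 6(Δ_2 - Δ_1) = -78
Natural end conditions: m_0 = m_3 = 0.
Hence m_0 = 0, m_1 = 18/5, m_2 = -102/5, m_3 = 0.
On [0, 1], with s_0(x) = a_0 + b_0·x + c_0·x² + d_0·x³: c_0 = m_0/2 = 0, d_0 = (m_1 - m_0)/(6h_0) = 3/5, b_0 = Δ_0 - h_0(2m_0 + m_1)/6 = 2/5.

0.4000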